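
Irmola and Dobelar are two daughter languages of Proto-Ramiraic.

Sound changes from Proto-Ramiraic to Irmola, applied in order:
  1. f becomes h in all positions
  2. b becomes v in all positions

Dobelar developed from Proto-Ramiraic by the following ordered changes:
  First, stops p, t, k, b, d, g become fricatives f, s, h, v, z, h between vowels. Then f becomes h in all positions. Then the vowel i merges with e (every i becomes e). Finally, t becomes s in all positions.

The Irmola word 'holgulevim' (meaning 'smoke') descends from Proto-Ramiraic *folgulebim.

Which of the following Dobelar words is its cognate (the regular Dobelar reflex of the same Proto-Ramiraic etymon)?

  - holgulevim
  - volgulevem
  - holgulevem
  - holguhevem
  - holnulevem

holgulevem

Dobelar: *folgulebim > folgulevim > holgulevim > holgulevem  (by intervocalic lenition, unconditioned shift, vowel merger)
The other candidates each miss or misapply at least one Dobelar change.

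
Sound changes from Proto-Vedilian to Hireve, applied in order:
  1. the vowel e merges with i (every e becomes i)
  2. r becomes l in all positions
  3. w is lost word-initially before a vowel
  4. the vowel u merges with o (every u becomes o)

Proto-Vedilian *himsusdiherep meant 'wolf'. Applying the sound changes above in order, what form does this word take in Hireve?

himsosdihilip

Hireve: start from *himsusdiherep.
  rule 1 (vowel merger): himsusdiherep → himsusdihirip
  rule 2 (unconditioned shift): himsusdihirip → himsusdihilip
  rule 3: no change — himsusdihilip
  rule 4 (vowel merger): himsusdihilip → himsosdihilip
  ⇒ Hireve himsosdihilip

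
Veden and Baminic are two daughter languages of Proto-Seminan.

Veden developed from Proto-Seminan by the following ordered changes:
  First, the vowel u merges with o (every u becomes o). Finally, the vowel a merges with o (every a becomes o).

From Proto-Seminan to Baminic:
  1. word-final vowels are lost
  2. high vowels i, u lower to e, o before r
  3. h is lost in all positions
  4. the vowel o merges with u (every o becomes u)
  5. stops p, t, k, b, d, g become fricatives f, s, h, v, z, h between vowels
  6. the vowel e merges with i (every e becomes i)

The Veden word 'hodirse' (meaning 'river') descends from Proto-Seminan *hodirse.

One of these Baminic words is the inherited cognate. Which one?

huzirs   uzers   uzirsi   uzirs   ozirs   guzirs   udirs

Baminic: *hodirse
  hodirse → hodirs   [apocope]
  hodirs → hoders   [pre-rhotic lowering]
  hoders → oders   [h-loss]
  oders → uders   [vowel merger]
  uders → uzers   [intervocalic lenition]
  uzers → uzirs   [vowel merger]
  giving Baminic uzirs.

uzirs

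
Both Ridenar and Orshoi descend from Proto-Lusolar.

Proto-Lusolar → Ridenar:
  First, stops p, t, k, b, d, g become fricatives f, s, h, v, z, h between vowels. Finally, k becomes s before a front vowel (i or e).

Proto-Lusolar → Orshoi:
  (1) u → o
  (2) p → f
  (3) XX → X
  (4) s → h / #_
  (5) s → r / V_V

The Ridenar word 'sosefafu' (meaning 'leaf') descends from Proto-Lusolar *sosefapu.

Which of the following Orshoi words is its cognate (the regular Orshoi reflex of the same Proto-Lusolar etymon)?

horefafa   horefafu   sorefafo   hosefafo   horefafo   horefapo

horefafo

Orshoi: *sosefapu > sosefapo > sosefafo > hosefafo > horefafo  (by vowel merger, unconditioned shift, debuccalisation, rhotacism)
Among the options, 'horefafo' alone shows every Orshoi change applied in order.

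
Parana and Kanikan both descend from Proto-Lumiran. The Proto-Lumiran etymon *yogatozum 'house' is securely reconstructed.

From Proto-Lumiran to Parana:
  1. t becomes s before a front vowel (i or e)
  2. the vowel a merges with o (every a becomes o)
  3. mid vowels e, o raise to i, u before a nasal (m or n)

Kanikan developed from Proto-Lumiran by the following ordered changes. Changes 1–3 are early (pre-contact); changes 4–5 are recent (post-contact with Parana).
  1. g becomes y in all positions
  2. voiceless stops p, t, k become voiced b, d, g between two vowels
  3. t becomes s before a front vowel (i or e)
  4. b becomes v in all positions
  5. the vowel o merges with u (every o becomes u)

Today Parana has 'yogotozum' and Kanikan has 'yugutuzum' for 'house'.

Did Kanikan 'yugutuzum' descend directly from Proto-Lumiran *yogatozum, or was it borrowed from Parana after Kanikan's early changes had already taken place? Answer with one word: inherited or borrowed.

borrowed

If inherited, *yogatozum would pass through all of Kanikan's changes:
Kanikan: *yogatozum > yoyatozum > yoyadozum > yuyaduzum  (by unconditioned shift, intervocalic voicing, vowel merger)
If borrowed from Parana 'yogotozum' after the early changes, it would undergo only the recent ones:
  rule 4 (unconditioned shift): no change (yogotozum)
  rule 5 (vowel merger): yogotozum → yugutuzum
  ⇒ as a loan: yugutuzum
Kanikan 'yugutuzum' matches the loan outcome 'yugutuzum', not the inherited 'yuyaduzum' — it skipped the early Kanikan changes, so it was borrowed from Parana.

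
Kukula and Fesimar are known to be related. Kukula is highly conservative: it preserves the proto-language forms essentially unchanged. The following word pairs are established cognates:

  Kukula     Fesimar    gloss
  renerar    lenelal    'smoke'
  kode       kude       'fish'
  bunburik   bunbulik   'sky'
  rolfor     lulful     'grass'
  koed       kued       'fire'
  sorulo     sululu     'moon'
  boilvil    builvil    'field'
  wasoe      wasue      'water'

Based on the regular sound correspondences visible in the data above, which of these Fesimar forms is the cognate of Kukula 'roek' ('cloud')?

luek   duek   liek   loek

luek

rolfor ~ lulful — Kukula r corresponds to Fesimar l word-initially before a back vowel.
koed ~ kued, wasoe ~ wasue — Kukula o corresponds to Fesimar u after a consonant, before a front vowel.
Applying these to Kukula 'roek':
  roek → loek   (r→l word-initially before a back vowel)
  loek → luek   (o→u after a consonant, before a front vowel)
So the Fesimar cognate is 'luek'.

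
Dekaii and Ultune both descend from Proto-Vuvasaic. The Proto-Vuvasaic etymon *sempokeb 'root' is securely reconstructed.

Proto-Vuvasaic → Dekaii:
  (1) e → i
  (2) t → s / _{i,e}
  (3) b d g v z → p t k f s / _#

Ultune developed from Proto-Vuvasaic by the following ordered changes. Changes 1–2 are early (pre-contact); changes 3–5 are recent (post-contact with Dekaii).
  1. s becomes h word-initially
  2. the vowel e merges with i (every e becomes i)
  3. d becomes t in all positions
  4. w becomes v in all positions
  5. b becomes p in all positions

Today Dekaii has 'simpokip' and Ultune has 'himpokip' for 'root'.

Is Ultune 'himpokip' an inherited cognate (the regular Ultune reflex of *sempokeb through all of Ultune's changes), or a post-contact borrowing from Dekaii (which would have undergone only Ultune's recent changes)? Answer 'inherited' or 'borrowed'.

If inherited, *sempokeb would pass through all of Ultune's changes:
Ultune: *sempokeb
  sempokeb → hempokeb   [debuccalisation]
  hempokeb → himpokib   [vowel merger]
  himpokib (rule 3 does not apply)
  himpokib (rule 4 does not apply)
  himpokib → himpokip   [unconditioned shift]
  giving Ultune himpokip.
If borrowed from Dekaii 'simpokip' after the early changes, it would undergo only the recent ones:
  rule 3 (unconditioned shift): no change (simpokip)
  rule 4 (unconditioned shift): no change (simpokip)
  rule 5 (unconditioned shift): no change (simpokip)
  ⇒ as a loan: simpokip
Ultune 'himpokip' matches the inherited outcome exactly, so it is an inherited cognate, not a loan.

inherited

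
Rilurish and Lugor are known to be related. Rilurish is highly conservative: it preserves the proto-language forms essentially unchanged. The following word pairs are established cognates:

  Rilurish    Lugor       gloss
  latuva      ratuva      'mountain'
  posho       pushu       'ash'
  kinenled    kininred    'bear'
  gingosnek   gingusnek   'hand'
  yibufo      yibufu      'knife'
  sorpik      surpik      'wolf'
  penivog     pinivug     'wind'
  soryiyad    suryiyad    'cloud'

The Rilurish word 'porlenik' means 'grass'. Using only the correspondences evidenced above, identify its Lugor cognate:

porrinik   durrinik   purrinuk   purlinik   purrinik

sorpik ~ surpik, soryiyad ~ suryiyad — Rilurish o corresponds to Lugor u after a consonant, before r.
kinenled ~ kininred — Rilurish l corresponds to Lugor r after a consonant, before a front vowel.
kinenled ~ kininred, penivog ~ pinivug — Rilurish e corresponds to Lugor i after a consonant, before a nasal.
Applying these to Rilurish 'porlenik':
  porlenik → purlenik   (o→u after a consonant, before r)
  purlenik → purrenik   (l→r after a consonant, before a front vowel)
  purrenik → purrinik   (e→i after a consonant, before a nasal)
So the Lugor cognate is 'purrinik'.

purrinik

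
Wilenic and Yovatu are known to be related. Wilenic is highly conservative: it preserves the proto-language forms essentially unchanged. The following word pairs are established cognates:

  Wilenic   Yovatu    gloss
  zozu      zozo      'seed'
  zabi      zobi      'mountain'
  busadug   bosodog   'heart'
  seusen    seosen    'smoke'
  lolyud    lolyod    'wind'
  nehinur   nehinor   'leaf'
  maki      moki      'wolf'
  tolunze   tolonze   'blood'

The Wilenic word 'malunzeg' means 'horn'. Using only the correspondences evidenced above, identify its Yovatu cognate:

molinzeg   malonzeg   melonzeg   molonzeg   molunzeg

busadug ~ bosodog, maki ~ moki — Wilenic a corresponds to Yovatu o after a consonant, before a consonant other than r, m, n, p, b, f, v.
tolunze ~ tolonze — Wilenic u corresponds to Yovatu o after a consonant, before a nasal.
Applying these to Wilenic 'malunzeg':
  malunzeg → molunzeg   (a→o after a consonant, before a consonant other than r, m, n, p, b, f, v)
  molunzeg → molonzeg   (u→o after a consonant, before a nasal)
So the Yovatu cognate is 'molonzeg'.

molonzeg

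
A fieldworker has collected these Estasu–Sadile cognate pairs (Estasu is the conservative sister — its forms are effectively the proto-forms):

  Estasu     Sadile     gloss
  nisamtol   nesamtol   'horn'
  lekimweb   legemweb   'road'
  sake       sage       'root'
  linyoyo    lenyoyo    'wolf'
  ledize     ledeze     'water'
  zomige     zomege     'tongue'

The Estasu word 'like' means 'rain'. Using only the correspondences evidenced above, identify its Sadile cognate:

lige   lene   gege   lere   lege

nisamtol ~ nesamtol, ledize ~ ledeze — Estasu i corresponds to Sadile e after a consonant, before a consonant other than r, m, n, p, b, f, v.
sake ~ sage — Estasu k corresponds to Sadile g between vowels (before a front vowel).
Applying these to Estasu 'like':
  like → leke   (i→e after a consonant, before a consonant other than r, m, n, p, b, f, v)
  leke → lege   (k→g between vowels (before a front vowel))
So the Sadile cognate is 'lege'.

lege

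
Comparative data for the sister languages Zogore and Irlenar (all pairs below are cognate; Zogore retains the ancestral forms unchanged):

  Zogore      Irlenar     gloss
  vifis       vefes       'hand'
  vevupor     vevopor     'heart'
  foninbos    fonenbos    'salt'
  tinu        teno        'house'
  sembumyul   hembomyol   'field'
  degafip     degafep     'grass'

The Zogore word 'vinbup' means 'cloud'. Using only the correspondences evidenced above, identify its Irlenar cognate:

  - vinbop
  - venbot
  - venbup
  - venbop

foninbos ~ fonenbos, tinu ~ teno — Zogore i corresponds to Irlenar e after a consonant, before a nasal.
vevupor ~ vevopor — Zogore u corresponds to Irlenar o after a consonant, before a labial obstruent.
Applying these to Zogore 'vinbup':
  vinbup → venbup   (i→e after a consonant, before a nasal)
  venbup → venbop   (u→o after a consonant, before a labial obstruent)
So the Irlenar cognate is 'venbop'.

venbop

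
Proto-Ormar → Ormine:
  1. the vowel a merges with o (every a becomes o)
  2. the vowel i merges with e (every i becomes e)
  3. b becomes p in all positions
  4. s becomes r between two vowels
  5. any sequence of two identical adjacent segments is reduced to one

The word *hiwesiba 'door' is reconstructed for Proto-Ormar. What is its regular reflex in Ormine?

Ormine: *hiwesiba
  hiwesiba → hiwesibo   [vowel merger]
  hiwesibo → hewesebo   [vowel merger]
  hewesebo → hewesepo   [unconditioned shift]
  hewesepo → hewerepo   [rhotacism]
  hewerepo (rule 5 does not apply)
  giving Ormine hewerepo.

hewerepo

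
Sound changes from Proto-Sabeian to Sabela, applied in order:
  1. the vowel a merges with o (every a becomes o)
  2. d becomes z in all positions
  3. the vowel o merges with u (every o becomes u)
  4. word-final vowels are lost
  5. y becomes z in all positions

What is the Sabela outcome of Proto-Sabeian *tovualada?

tuvuuluz

Sabela: start from *tovualada.
  rule 1 (vowel merger): tovualada → tovuolodo
  rule 2 (unconditioned shift): tovuolodo → tovuolozo
  rule 3 (vowel merger): tovuolozo → tuvuuluzu
  rule 4 (apocope): tuvuuluzu → tuvuuluz
  rule 5: no change — tuvuuluz
  ⇒ Sabela tuvuuluz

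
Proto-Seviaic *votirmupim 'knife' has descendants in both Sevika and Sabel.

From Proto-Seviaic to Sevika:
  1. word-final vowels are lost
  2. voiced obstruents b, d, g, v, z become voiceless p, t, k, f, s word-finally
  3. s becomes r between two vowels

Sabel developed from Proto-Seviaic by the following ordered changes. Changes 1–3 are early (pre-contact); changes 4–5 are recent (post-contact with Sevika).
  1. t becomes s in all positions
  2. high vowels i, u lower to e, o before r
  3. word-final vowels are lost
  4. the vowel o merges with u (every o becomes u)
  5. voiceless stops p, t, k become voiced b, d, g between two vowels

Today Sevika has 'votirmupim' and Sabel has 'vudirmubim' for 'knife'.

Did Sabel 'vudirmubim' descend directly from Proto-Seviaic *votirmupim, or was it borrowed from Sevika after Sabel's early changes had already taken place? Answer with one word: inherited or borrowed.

If inherited, *votirmupim would pass through all of Sabel's changes:
Sabel: *votirmupim > vosirmupim > vosermupim > vusermupim > vusermubim  (by unconditioned shift, pre-rhotic lowering, vowel merger, intervocalic voicing)
If borrowed from Sevika 'votirmupim' after the early changes, it would undergo only the recent ones:
  rule 4 (vowel merger): votirmupim → vutirmupim
  rule 5 (intervocalic voicing): vutirmupim → vudirmubim
  ⇒ as a loan: vudirmubim
Sabel 'vudirmubim' matches the loan outcome 'vudirmubim', not the inherited 'vusermubim' — it skipped the early Sabel changes, so it was borrowed from Sevika.

borrowed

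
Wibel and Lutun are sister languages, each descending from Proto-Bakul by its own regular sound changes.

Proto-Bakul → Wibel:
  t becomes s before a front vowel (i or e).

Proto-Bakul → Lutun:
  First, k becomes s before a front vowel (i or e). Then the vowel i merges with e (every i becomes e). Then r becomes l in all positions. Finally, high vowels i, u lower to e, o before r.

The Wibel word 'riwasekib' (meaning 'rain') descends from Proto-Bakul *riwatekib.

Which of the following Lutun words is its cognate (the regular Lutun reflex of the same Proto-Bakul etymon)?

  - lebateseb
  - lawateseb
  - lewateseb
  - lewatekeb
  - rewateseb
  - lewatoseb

lewateseb

Lutun: *riwatekib > riwatesib > rewateseb > lewateseb  (by palatalisation, vowel merger, unconditioned shift)
The other candidates each miss or misapply at least one Lutun change.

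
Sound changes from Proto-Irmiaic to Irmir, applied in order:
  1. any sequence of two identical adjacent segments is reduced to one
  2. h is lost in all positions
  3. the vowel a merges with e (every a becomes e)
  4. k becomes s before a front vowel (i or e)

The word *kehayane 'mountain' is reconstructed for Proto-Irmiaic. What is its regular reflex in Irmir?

seeyene

Irmir: *kehayane > keayane > keeyene > seeyene  (by h-loss, vowel merger, palatalisation)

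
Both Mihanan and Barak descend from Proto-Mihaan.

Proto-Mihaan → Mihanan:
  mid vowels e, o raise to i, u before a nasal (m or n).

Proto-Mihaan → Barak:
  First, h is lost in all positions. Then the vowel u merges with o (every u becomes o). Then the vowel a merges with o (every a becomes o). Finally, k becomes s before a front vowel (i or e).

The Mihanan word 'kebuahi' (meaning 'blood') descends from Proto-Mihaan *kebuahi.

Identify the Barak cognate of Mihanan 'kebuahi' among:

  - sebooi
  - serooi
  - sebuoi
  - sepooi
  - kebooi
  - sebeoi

Barak: *kebuahi > kebuai > keboai > kebooi > sebooi  (by h-loss, vowel merger, vowel merger, palatalisation)
Only 'sebooi' matches the regular Barak development of *kebuahi.

sebooi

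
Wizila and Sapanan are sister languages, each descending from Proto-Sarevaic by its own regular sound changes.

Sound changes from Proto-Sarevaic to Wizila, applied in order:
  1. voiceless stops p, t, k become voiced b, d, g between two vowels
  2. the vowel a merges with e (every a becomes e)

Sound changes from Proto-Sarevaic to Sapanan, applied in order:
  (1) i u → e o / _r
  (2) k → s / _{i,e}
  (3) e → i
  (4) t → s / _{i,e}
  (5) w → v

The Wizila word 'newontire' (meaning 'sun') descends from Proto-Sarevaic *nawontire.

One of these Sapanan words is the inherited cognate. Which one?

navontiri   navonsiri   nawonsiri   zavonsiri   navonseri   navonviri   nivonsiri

navonsiri

Sapanan: *nawontire
  nawontire → nawontere   [pre-rhotic lowering]
  nawontere (rule 2 does not apply)
  nawontere → nawontiri   [vowel merger]
  nawontiri → nawonsiri   [palatalisation]
  nawonsiri → navonsiri   [unconditioned shift]
  giving Sapanan navonsiri.
Among the options, 'navonsiri' alone shows every Sapanan change applied in order.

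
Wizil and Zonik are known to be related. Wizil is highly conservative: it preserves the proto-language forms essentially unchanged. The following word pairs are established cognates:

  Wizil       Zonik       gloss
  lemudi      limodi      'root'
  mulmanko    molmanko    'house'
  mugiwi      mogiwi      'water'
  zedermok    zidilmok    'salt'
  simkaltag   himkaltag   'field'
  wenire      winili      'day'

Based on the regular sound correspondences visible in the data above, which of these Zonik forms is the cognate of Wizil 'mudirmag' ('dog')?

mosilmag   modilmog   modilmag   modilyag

modilmag

lemudi ~ limodi, mulmanko ~ molmanko — Wizil u corresponds to Zonik o after a consonant, before a consonant other than r, m, n, p, b, f, v.
zedermok ~ zidilmok — Wizil r corresponds to Zonik l after a vowel, before a nasal.
Applying these to Wizil 'mudirmag':
  mudirmag → modirmag   (u→o after a consonant, before a consonant other than r, m, n, p, b, f, v)
  modirmag → modilmag   (r→l after a vowel, before a nasal)
So the Zonik cognate is 'modilmag'.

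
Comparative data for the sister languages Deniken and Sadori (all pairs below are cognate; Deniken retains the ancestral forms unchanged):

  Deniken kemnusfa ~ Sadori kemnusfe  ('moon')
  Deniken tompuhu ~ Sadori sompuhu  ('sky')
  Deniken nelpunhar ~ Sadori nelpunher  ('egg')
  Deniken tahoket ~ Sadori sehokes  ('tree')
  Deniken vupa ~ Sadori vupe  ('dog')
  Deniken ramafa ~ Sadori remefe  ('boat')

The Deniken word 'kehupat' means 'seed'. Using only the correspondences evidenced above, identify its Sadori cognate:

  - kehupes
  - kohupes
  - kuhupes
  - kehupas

kehupes

tahoket ~ sehokes — Deniken a corresponds to Sadori e after a consonant, before a consonant other than r, m, n, p, b, f, v.
tahoket ~ sehokes — Deniken t corresponds to Sadori s word-finally.
Applying these to Deniken 'kehupat':
  kehupat → kehupet   (a→e after a consonant, before a consonant other than r, m, n, p, b, f, v)
  kehupet → kehupes   (t→s word-finally)
So the Sadori cognate is 'kehupes'.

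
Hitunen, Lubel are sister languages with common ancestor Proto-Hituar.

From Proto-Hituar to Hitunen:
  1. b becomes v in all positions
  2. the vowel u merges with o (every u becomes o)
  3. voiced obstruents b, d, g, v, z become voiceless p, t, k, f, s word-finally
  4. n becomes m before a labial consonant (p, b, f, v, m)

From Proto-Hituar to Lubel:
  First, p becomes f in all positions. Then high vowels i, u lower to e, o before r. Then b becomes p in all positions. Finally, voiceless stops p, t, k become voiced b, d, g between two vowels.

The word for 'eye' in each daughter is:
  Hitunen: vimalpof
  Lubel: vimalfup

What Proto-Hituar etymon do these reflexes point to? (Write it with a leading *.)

*vimalpub

Position 6: Hitunen has p, Lubel has f. Hitunen preserves p here (none of its changes turn any other segment into p), so the proto-segment is *p.
Position 8: Hitunen has f, Lubel has p. In Lubel, p can only continue *b, so the proto-segment is *b.
Position 7: Hitunen has o, Lubel has u. Lubel preserves u here (none of its changes turn any other segment into u), so the proto-segment is *u.
Continuing position by position gives *vimalpub; check it forward:
Hitunen: *vimalpub
  vimalpub → vimalpuv   [unconditioned shift]
  vimalpuv → vimalpov   [vowel merger]
  vimalpov → vimalpof   [final devoicing]
  vimalpof (rule 4 does not apply)
  giving Hitunen vimalpof.
Lubel: start from *vimalpub.
  rule 1 (unconditioned shift): vimalpub → vimalfub
  rule 2: no change — vimalfub
  rule 3 (unconditioned shift): vimalfub → vimalfup
  rule 4: no change — vimalfup
  ⇒ Lubel vimalfup
No other proto-form is consistent with every reflex, so the reconstruction is *vimalpub.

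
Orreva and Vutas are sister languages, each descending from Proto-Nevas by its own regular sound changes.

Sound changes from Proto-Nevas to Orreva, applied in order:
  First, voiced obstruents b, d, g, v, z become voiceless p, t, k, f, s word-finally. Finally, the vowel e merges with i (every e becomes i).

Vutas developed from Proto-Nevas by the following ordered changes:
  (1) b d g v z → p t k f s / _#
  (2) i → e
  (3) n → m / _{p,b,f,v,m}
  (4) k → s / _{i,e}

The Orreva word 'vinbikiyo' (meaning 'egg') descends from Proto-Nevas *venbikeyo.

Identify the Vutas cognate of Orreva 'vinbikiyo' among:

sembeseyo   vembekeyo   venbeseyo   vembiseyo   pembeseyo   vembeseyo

Vutas: start from *venbikeyo.
  rule 1: no change — venbikeyo
  rule 2 (vowel merger): venbikeyo → venbekeyo
  rule 3 (nasal place assimilation): venbekeyo → vembekeyo
  rule 4 (palatalisation): vembekeyo → vembeseyo
  ⇒ Vutas vembeseyo
Among the options, 'vembeseyo' alone shows every Vutas change applied in order.

vembeseyo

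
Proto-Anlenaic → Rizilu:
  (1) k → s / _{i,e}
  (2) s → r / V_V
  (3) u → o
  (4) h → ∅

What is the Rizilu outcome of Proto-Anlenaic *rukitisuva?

roritirova

Rizilu: start from *rukitisuva.
  rule 1 (palatalisation): rukitisuva → rusitisuva
  rule 2 (rhotacism): rusitisuva → ruritiruva
  rule 3 (vowel merger): ruritiruva → roritirova
  rule 4: no change — roritirova
  ⇒ Rizilu roritirova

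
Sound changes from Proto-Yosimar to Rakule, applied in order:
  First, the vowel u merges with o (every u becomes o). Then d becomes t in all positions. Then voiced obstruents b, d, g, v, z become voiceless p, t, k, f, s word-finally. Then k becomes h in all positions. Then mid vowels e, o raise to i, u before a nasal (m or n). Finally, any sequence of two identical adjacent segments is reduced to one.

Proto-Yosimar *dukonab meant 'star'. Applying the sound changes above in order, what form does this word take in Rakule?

tohunap

Rakule: *dukonab > dokonab > tokonab > tokonap > tohonap > tohunap  (by vowel merger, unconditioned shift, final devoicing, unconditioned shift, pre-nasal raising)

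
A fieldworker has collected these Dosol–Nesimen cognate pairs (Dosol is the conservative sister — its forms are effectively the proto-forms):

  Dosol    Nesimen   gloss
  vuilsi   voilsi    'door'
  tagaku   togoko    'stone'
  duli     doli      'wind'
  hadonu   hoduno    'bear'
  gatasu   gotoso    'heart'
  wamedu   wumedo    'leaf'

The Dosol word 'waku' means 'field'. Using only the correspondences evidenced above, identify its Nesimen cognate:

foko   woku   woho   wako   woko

woko

tagaku ~ togoko, hadonu ~ hoduno — Dosol a corresponds to Nesimen o after a consonant, before a consonant other than r, m, n, p, b, f, v.
tagaku ~ togoko, hadonu ~ hoduno — Dosol u corresponds to Nesimen o word-finally.
Applying these to Dosol 'waku':
  waku → woku   (a→o after a consonant, before a consonant other than r, m, n, p, b, f, v)
  woku → woko   (u→o word-finally)
So the Nesimen cognate is 'woko'.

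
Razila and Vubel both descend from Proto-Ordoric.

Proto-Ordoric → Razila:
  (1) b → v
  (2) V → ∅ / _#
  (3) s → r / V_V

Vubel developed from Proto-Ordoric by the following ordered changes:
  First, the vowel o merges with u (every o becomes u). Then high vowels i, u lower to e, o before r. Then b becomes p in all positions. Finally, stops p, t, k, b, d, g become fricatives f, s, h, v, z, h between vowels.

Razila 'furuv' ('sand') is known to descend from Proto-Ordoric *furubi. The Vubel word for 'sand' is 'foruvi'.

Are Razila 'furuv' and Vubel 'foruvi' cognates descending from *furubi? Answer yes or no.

no

Derive the expected Vubel reflex of *furubi:
Vubel: *furubi > forubi > forupi > forufi  (by pre-rhotic lowering, unconditioned shift, intervocalic lenition)
The regular Vubel reflex would be 'forufi', but the attested form is 'foruvi'. The correspondence is irregular, so they are not cognates (the Vubel form has a different source).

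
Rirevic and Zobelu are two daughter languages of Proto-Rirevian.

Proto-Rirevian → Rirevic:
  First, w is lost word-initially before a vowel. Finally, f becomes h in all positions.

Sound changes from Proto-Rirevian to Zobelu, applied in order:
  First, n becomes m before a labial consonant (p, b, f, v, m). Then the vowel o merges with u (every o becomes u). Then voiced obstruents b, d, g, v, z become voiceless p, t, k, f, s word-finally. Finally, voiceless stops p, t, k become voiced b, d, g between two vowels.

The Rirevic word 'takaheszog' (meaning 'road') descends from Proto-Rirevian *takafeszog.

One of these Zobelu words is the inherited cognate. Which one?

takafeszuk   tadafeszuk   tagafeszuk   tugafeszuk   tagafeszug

Zobelu: *takafeszog
  takafeszog (rule 1 does not apply)
  takafeszog → takafeszug   [vowel merger]
  takafeszug → takafeszuk   [final devoicing]
  takafeszuk → tagafeszuk   [intervocalic voicing]
  giving Zobelu tagafeszuk.
Among the options, 'tagafeszuk' alone shows every Zobelu change applied in order.

tagafeszuk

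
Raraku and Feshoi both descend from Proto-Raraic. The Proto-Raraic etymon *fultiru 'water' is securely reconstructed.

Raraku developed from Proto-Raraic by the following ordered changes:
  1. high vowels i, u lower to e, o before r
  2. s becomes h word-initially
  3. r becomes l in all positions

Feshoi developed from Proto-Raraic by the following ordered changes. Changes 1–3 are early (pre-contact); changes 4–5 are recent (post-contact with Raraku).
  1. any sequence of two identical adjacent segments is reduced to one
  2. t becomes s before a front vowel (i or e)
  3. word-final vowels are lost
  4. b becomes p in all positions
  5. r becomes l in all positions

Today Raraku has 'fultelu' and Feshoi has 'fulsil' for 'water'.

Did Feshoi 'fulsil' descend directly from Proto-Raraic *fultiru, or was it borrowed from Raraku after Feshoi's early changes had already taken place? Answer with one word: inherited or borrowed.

inherited

If inherited, *fultiru would pass through all of Feshoi's changes:
Feshoi: start from *fultiru.
  rule 1: no change — fultiru
  rule 2 (palatalisation): fultiru → fulsiru
  rule 3 (apocope): fulsiru → fulsir
  rule 4: no change — fulsir
  rule 5 (unconditioned shift): fulsir → fulsil
  ⇒ Feshoi fulsil
If borrowed from Raraku 'fultelu' after the early changes, it would undergo only the recent ones:
  rule 4 (unconditioned shift): no change (fultelu)
  rule 5 (unconditioned shift): no change (fultelu)
  ⇒ as a loan: fultelu
Feshoi 'fulsil' matches the inherited outcome exactly, so it is an inherited cognate, not a loan.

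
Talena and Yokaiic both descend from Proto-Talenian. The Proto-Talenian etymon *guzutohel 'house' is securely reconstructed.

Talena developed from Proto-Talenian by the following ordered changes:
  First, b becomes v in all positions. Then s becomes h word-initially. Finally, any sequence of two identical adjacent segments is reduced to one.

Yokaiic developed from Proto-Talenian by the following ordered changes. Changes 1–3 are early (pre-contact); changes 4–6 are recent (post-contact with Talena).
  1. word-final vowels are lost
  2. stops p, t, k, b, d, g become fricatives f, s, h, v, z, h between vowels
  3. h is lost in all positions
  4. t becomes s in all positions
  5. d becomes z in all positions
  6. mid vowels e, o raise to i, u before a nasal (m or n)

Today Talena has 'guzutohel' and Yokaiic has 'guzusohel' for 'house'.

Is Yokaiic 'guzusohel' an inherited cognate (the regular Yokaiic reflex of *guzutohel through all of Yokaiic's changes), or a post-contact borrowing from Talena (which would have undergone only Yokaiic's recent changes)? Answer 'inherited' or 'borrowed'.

If inherited, *guzutohel would pass through all of Yokaiic's changes:
Yokaiic: *guzutohel
  guzutohel (rule 1 does not apply)
  guzutohel → guzusohel   [intervocalic lenition]
  guzusohel → guzusoel   [h-loss]
  guzusoel (rule 4 does not apply)
  guzusoel (rule 5 does not apply)
  guzusoel (rule 6 does not apply)
  giving Yokaiic guzusoel.
If borrowed from Talena 'guzutohel' after the early changes, it would undergo only the recent ones:
  rule 4 (unconditioned shift): guzutohel → guzusohel
  rule 5 (unconditioned shift): no change (guzusohel)
  rule 6 (pre-nasal raising): no change (guzusohel)
  ⇒ as a loan: guzusohel
Yokaiic 'guzusohel' matches the loan outcome 'guzusohel', not the inherited 'guzusoel' — it skipped the early Yokaiic changes, so it was borrowed from Talena.

borrowed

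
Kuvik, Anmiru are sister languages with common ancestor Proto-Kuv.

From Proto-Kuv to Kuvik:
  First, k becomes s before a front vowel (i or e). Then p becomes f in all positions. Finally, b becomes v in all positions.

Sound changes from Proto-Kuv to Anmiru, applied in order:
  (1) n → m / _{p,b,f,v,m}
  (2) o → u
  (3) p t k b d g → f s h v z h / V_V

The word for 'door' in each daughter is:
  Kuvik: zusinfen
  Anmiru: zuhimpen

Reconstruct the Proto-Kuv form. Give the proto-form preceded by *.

*zukinpen

Position 3: Kuvik has s, Anmiru has h. Taking the neighbouring segments as reconstructed: Kuvik s could go back to *k or *s; Anmiru h could go back to *k or *g or *h — the one source consistent with every daughter is *k.
Position 5: Kuvik has n, Anmiru has m. Kuvik preserves n here (none of its changes turn any other segment into n), so the proto-segment is *n.
Position 6: Kuvik has f, Anmiru has p. Anmiru preserves p here (none of its changes turn any other segment into p), so the proto-segment is *p.
Continuing position by position gives *zukinpen; check it forward:
Kuvik: start from *zukinpen.
  rule 1 (palatalisation): zukinpen → zusinpen
  rule 2 (unconditioned shift): zusinpen → zusinfen
  rule 3: no change — zusinfen
  ⇒ Kuvik zusinfen
Anmiru: *zukinpen > zukimpen > zuhimpen  (by nasal place assimilation, intervocalic lenition)
*zukinpen is the unique common source.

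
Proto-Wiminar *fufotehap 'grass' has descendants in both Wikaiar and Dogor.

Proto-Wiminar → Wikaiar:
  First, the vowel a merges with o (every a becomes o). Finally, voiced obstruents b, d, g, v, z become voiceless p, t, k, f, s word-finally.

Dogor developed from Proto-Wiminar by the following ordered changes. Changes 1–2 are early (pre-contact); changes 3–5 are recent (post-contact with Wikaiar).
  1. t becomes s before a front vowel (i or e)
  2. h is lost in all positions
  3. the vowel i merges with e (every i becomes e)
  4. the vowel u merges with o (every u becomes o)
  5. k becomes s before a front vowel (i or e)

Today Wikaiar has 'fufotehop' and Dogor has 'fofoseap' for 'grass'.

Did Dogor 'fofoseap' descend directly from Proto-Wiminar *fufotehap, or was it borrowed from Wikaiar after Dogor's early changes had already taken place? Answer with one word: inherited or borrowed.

If inherited, *fufotehap would pass through all of Dogor's changes:
Dogor: start from *fufotehap.
  rule 1 (palatalisation): fufotehap → fufosehap
  rule 2 (h-loss): fufosehap → fufoseap
  rule 3: no change — fufoseap
  rule 4 (vowel merger): fufoseap → fofoseap
  rule 5: no change — fofoseap
  ⇒ Dogor fofoseap
If borrowed from Wikaiar 'fufotehop' after the early changes, it would undergo only the recent ones:
  rule 3 (vowel merger): no change (fufotehop)
  rule 4 (vowel merger): fufotehop → fofotehop
  rule 5 (palatalisation): no change (fofotehop)
  ⇒ as a loan: fofotehop
Dogor 'fofoseap' matches the inherited outcome exactly, so it is an inherited cognate, not a loan.

inherited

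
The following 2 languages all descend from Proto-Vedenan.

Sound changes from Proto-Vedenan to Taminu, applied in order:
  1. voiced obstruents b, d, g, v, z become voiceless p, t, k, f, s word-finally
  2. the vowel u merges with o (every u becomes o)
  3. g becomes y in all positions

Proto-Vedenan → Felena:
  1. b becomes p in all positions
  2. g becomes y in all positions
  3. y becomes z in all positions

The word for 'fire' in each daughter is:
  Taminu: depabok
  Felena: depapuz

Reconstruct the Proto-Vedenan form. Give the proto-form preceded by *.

*depabug

Position 7: Taminu has k, Felena has z. Taking the neighbouring segments as reconstructed: Taminu k could go back to *k or *g; Felena z could go back to *g or *z or *y — the one source consistent with every daughter is *g.
Position 6: Taminu has o, Felena has u. Felena preserves u here (none of its changes turn any other segment into u), so the proto-segment is *u.
Continuing position by position gives *depabug; check it forward:
Taminu: start from *depabug.
  rule 1 (final devoicing): depabug → depabuk
  rule 2 (vowel merger): depabuk → depabok
  rule 3: no change — depabok
  ⇒ Taminu depabok
Felena: *depabug > depapug > depapuy > depapuz  (by unconditioned shift, unconditioned shift, unconditioned shift)
Only *depabug yields all of Taminu depabok, Felena depapuz.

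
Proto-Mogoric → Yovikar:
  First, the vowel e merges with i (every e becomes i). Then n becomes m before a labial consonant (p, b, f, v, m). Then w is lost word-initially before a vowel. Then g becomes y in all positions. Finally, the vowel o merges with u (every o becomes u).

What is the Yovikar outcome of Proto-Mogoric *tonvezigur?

Yovikar: *tonvezigur
  tonvezigur → tonvizigur   [vowel merger]
  tonvizigur → tomvizigur   [nasal place assimilation]
  tomvizigur (rule 3 does not apply)
  tomvizigur → tomviziyur   [unconditioned shift]
  tomviziyur → tumviziyur   [vowel merger]
  giving Yovikar tumviziyur.

tumviziyur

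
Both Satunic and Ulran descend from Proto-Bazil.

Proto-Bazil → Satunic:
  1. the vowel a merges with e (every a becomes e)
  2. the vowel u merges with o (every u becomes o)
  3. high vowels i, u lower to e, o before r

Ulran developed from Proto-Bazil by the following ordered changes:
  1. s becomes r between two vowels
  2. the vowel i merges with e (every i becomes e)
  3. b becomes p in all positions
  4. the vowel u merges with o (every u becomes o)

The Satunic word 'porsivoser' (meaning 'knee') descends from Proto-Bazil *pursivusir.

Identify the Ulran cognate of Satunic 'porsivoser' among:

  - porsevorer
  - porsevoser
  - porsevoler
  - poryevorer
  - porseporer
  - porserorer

porsevorer

Ulran: *pursivusir
  pursivusir → pursivurir   [rhotacism]
  pursivurir → pursevurer   [vowel merger]
  pursevurer (rule 3 does not apply)
  pursevurer → porsevorer   [vowel merger]
  giving Ulran porsevorer.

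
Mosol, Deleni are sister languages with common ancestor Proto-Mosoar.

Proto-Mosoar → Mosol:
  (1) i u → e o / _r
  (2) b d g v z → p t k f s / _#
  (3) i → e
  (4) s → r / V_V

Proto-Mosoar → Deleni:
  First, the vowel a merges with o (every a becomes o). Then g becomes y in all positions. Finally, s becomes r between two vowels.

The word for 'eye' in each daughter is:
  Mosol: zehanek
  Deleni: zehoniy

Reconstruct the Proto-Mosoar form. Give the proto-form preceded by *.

Position 7: Mosol has k, Deleni has y. Taking the neighbouring segments as reconstructed: Mosol k could go back to *k or *g; Deleni y could go back to *g or *y — the one source consistent with every daughter is *g.
Position 6: Mosol has e, Deleni has i. Deleni preserves i here (none of its changes turn any other segment into i), so the proto-segment is *i.
Position 4: Mosol has a, Deleni has o. Mosol preserves a here (none of its changes turn any other segment into a), so the proto-segment is *a.
Verify the candidate proto-form against each daughter:
Mosol: *zehanig
  zehanig (rule 1 does not apply)
  zehanig → zehanik   [final devoicing]
  zehanik → zehanek   [vowel merger]
  zehanek (rule 4 does not apply)
  giving Mosol zehanek.
Deleni: *zehanig > zehonig > zehoniy  (by vowel merger, unconditioned shift)
*zehanig is the unique common source.

*zehanig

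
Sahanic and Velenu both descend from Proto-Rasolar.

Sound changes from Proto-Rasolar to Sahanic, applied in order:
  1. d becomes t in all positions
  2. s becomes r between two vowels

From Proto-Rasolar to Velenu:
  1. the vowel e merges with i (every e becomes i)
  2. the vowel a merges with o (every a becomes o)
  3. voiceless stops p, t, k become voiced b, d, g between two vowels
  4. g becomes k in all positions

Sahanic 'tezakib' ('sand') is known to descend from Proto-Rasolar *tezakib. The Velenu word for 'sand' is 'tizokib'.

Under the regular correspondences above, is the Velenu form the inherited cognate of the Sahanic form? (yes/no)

yes

Derive the expected Velenu reflex of *tezakib:
Velenu: *tezakib > tizakib > tizokib > tizogib > tizokib  (by vowel merger, vowel merger, intervocalic voicing, unconditioned shift)
Velenu 'tizokib' matches the regular reflex exactly, so the pair is cognate.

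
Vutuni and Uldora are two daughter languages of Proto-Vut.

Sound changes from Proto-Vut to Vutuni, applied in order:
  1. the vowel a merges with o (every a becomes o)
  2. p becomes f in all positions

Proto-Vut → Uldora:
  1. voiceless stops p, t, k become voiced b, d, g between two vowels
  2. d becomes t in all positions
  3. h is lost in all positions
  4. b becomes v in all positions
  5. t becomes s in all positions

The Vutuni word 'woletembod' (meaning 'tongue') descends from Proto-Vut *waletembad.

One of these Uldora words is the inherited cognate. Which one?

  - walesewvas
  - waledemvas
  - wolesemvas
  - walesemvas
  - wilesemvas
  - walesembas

Uldora: *waletembad > waledembad > waletembat > waletemvat > walesemvas  (by intervocalic voicing, unconditioned shift, unconditioned shift, unconditioned shift)
The other candidates each miss or misapply at least one Uldora change.

walesemvas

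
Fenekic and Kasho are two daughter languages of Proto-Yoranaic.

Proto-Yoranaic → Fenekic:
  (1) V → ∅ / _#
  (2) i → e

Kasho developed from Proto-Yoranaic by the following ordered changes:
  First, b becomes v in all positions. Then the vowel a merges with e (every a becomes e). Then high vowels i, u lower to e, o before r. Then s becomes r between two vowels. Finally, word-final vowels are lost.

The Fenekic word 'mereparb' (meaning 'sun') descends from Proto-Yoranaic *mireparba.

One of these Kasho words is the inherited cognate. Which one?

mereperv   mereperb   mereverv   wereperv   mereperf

Kasho: *mireparba
  mireparba → mireparva   [unconditioned shift]
  mireparva → mireperve   [vowel merger]
  mireperve → mereperve   [pre-rhotic lowering]
  mereperve (rule 4 does not apply)
  mereperve → mereperv   [apocope]
  giving Kasho mereperv.
Only 'mereperv' matches the regular Kasho development of *mireparba.

mereperv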